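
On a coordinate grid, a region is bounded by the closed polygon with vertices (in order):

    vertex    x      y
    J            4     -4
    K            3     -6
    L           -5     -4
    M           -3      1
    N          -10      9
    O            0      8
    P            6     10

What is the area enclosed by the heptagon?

Apply the surveyor's formula: 2A = Σ (x_i·y_{i+1} − x_{i+1}·y_i), indices taken mod 7.
Σ = (-12) + (-42) + (-17) + (-17) + (-80) + (-48) + (-64) = -280
Area = |Σ|/2 = 140.

140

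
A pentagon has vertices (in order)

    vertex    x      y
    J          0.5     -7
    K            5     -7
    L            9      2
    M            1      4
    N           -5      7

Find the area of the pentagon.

98.5

Apply the surveyor's formula: 2A = Σ (x_i·y_{i+1} − x_{i+1}·y_i), indices taken mod 5.
Σ = (31.5) + (73) + (34) + (27) + (31.5) = 197
Area = |Σ|/2 = 98.5.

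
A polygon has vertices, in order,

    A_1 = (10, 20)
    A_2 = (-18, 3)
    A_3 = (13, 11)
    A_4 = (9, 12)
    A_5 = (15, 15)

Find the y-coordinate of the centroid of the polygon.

1222/105

Apply Gauss's area formula. First the cross-terms c_i = x_i·y_{i+1} − x_{i+1}·y_i:
  390, -237, 57, -45, 150  ⇒  2A = 315, A = 157.5.
Then Σ (y_i + y_{i+1})·c_i = 10998, so ȳ = 10998 / (6·157.5) = 1222/105.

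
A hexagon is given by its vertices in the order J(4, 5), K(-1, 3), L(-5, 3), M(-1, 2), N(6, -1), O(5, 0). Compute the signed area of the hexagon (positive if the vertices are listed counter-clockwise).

Cross-terms: 17, 12, -7, -11, 5, 25  ⇒  Σ = 41
Signed area = Σ/2 = 20.5 (positive ⇒ counter-clockwise traversal).

20.5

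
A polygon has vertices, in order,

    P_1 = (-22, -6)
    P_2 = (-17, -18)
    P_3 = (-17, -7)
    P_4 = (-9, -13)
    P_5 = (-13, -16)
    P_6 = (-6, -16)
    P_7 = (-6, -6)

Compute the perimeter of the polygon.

72

|P_1P_2| = √((5)² + (-12)²) = √169 = 13
|P_2P_3| = √((0)² + (11)²) = √121 = 11
|P_3P_4| = √((8)² + (-6)²) = √100 = 10
|P_4P_5| = √((-4)² + (-3)²) = √25 = 5
|P_5P_6| = √((7)² + (0)²) = √49 = 7
|P_6P_7| = √((0)² + (10)²) = √100 = 10
|P_7P_1| = √((-16)² + (0)²) = √256 = 16
Perimeter = 13 + 11 + 10 + 5 + 7 + 10 + 16 = 72.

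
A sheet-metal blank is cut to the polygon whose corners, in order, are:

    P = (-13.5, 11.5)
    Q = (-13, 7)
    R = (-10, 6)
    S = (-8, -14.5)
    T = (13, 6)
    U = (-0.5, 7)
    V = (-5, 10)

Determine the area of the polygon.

Apply Gauss's area formula: 2A = Σ (x_i·y_{i+1} − x_{i+1}·y_i), indices taken mod 7.
P→Q: (-13.5)(7) − (-13)(11.5) = 55
Q→R: (-13)(6) − (-10)(7) = -8
R→S: (-10)(-14.5) − (-8)(6) = 193
S→T: (-8)(6) − (13)(-14.5) = 140.5
T→U: (13)(7) − (-0.5)(6) = 94
U→V: (-0.5)(10) − (-5)(7) = 30
V→P: (-5)(11.5) − (-13.5)(10) = 77.5
Σ = 582
Area = |Σ|/2 = 291.

291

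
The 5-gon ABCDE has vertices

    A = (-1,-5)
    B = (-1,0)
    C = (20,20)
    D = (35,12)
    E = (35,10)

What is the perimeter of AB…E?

|AB| = √((0)² + (5)²) = √25 = 5
|BC| = √((21)² + (20)²) = √841 = 29
|CD| = √((15)² + (-8)²) = √289 = 17
|DE| = √((0)² + (-2)²) = √4 = 2
|EA| = √((-36)² + (-15)²) = √1521 = 39
Perimeter = 5 + 29 + 17 + 2 + 39 = 92.

92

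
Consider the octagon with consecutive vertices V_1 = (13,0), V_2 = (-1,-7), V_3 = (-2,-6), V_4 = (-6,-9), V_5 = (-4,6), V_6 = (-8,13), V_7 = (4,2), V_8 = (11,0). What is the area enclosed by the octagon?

Apply the shoelace formula: 2A = Σ (x_i·y_{i+1} − x_{i+1}·y_i), indices taken mod 8.
V_1→V_2: (13)(-7) − (-1)(0) = -91
V_2→V_3: (-1)(-6) − (-2)(-7) = -8
V_3→V_4: (-2)(-9) − (-6)(-6) = -18
V_4→V_5: (-6)(6) − (-4)(-9) = -72
V_5→V_6: (-4)(13) − (-8)(6) = -4
V_6→V_7: (-8)(2) − (4)(13) = -68
V_7→V_8: (4)(0) − (11)(2) = -22
V_8→V_1: (11)(0) − (13)(0) = 0
Σ = -283
Area = |Σ|/2 = 141.5.

141.5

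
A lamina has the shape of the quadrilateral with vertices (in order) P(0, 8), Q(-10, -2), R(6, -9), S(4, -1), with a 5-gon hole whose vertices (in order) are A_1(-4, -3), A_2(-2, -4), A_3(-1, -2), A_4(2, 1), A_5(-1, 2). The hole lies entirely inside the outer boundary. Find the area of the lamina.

107.5

Outer boundary:
Σ = (80) + (102) + (30) + (32) = 244
Area = |Σ|/2 = 122.
Hole:
Apply the shoelace (surveyor's) formula: 2A = Σ (x_i·y_{i+1} − x_{i+1}·y_i), indices taken mod 5.
Cross-terms: 10, 0, 3, 5, 11  ⇒  Σ = 29
Area = |Σ|/2 = 14.5.
Net area = 122 − 14.5 = 107.5.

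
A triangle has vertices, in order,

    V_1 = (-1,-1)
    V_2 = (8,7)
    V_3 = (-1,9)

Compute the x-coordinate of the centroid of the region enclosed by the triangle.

2

Apply Gauss's area formula. First the cross-terms c_i = x_i·y_{i+1} − x_{i+1}·y_i:
  1, 79, 10  ⇒  2A = 90, A = 45.
Then Σ (x_i + x_{i+1})·c_i = 540, so x̄ = 540 / (6·45) = 2.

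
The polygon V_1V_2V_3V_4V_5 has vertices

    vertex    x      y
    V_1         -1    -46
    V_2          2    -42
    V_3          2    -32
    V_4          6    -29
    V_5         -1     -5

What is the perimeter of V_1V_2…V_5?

86

|V_1V_2| = √((3)² + (4)²) = √25 = 5
|V_2V_3| = √((0)² + (10)²) = √100 = 10
|V_3V_4| = √((4)² + (3)²) = √25 = 5
|V_4V_5| = √((-7)² + (24)²) = √625 = 25
|V_5V_1| = √((0)² + (-41)²) = √1681 = 41
Perimeter = 5 + 10 + 5 + 25 + 41 = 86.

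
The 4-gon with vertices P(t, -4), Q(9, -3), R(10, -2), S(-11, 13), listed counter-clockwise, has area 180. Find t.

The doubled signed area Σ (x_i y_{i+1} − x_{i+1} y_i) is linear in t.
With t=0 it equals 200; the coefficient of t is -16 (from the two edges through P).
So -16·t + 200 = 2·180 = 360 ⇒ t = -10.

-10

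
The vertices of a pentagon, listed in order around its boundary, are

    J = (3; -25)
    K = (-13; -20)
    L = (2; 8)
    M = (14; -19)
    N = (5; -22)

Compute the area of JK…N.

435.5

Apply the shoelace (surveyor's) formula: 2A = Σ (x_i·y_{i+1} − x_{i+1}·y_i), indices taken mod 5.
Σ = (-385) + (-64) + (-150) + (-213) + (-59) = -871
Area = |Σ|/2 = 435.5.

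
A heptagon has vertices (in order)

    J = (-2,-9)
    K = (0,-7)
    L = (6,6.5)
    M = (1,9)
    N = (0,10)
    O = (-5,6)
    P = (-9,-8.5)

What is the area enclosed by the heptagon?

162

Apply the shoelace (surveyor's) formula: 2A = Σ (x_i·y_{i+1} − x_{i+1}·y_i), indices taken mod 7.
Σ = (14) + (42) + (47.5) + (10) + (50) + (96.5) + (64) = 324
Area = |Σ|/2 = 162.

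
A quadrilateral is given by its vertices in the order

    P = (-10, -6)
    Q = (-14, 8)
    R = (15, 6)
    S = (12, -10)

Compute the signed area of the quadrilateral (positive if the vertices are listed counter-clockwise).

-381

Apply the shoelace formula: 2A = Σ (x_i·y_{i+1} − x_{i+1}·y_i), indices taken mod 4.
Σ = (-164) + (-204) + (-222) + (-172) = -762
Signed area = Σ/2 = -381 (negative ⇒ clockwise traversal).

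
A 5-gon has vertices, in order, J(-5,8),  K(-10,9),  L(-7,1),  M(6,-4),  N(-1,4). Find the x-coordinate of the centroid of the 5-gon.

-10/3

Apply Gauss's area formula. First the cross-terms c_i = x_i·y_{i+1} − x_{i+1}·y_i:
  35, 53, 22, 20, 12  ⇒  2A = 142, A = 71.
Then Σ (x_i + x_{i+1})·c_i = -1420, so x̄ = -1420 / (6·71) = -10/3.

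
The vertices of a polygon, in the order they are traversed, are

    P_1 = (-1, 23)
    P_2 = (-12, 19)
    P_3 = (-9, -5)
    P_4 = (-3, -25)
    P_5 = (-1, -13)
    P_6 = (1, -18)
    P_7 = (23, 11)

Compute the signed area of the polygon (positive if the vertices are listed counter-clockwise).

P_1→P_2: (-1)(19) − (-12)(23) = 257
P_2→P_3: (-12)(-5) − (-9)(19) = 231
P_3→P_4: (-9)(-25) − (-3)(-5) = 210
P_4→P_5: (-3)(-13) − (-1)(-25) = 14
P_5→P_6: (-1)(-18) − (1)(-13) = 31
P_6→P_7: (1)(11) − (23)(-18) = 425
P_7→P_1: (23)(23) − (-1)(11) = 540
Σ = 1708
Signed area = Σ/2 = 854 (positive ⇒ counter-clockwise traversal).

854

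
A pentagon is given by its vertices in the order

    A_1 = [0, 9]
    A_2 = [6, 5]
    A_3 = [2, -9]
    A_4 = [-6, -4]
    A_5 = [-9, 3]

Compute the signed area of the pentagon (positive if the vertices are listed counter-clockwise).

A_1→A_2: (0)(5) − (6)(9) = -54
A_2→A_3: (6)(-9) − (2)(5) = -64
A_3→A_4: (2)(-4) − (-6)(-9) = -62
A_4→A_5: (-6)(3) − (-9)(-4) = -54
A_5→A_1: (-9)(9) − (0)(3) = -81
Σ = -315
Signed area = Σ/2 = -157.5 (negative ⇒ clockwise traversal).

-157.5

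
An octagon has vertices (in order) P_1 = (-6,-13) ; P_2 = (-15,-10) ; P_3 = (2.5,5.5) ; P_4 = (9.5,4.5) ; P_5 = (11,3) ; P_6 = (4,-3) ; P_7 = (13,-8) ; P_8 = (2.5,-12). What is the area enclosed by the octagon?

266.5

Apply the shoelace (surveyor's) formula: 2A = Σ (x_i·y_{i+1} − x_{i+1}·y_i), indices taken mod 8.
P_1→P_2: (-6)(-10) − (-15)(-13) = -135
P_2→P_3: (-15)(5.5) − (2.5)(-10) = -57.5
P_3→P_4: (2.5)(4.5) − (9.5)(5.5) = -41
P_4→P_5: (9.5)(3) − (11)(4.5) = -21
P_5→P_6: (11)(-3) − (4)(3) = -45
P_6→P_7: (4)(-8) − (13)(-3) = 7
P_7→P_8: (13)(-12) − (2.5)(-8) = -136
P_8→P_1: (2.5)(-13) − (-6)(-12) = -104.5
Σ = -533
Area = |Σ|/2 = 266.5.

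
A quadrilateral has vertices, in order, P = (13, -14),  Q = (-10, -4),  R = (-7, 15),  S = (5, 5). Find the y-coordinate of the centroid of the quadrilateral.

Apply Gauss's area formula. First the cross-terms c_i = x_i·y_{i+1} − x_{i+1}·y_i:
  -192, -178, -110, -135  ⇒  2A = -615, A = -307.5.
Then Σ (y_i + y_{i+1})·c_i = 513, so ȳ = 513 / (6·(-307.5)) = -57/205.

-57/205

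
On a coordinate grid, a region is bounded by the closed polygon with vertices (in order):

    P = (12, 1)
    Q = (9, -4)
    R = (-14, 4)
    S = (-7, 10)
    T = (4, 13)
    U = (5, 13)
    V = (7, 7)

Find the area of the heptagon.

233

Cross-terms: -57, -20, -112, -131, -13, -56, -77  ⇒  Σ = -466
Area = |Σ|/2 = 233.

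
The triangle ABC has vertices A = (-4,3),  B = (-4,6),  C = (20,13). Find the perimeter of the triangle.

|AB| = √((0)² + (3)²) = √9 = 3
|BC| = √((24)² + (7)²) = √625 = 25
|CA| = √((-24)² + (-10)²) = √676 = 26
Perimeter = 3 + 25 + 26 = 54.

54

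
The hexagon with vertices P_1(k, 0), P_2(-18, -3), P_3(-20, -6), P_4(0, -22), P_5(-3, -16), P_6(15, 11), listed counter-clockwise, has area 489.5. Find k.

-25

The doubled signed area Σ (x_i y_{i+1} − x_{i+1} y_i) is linear in k.
With k=0 it equals 629; the coefficient of k is -14 (from the two edges through P_1).
So -14·k + 629 = 2·489.5 = 979 ⇒ k = -25.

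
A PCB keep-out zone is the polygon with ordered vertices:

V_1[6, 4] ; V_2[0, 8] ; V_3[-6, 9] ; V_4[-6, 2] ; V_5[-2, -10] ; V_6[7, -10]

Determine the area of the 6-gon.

Apply Gauss's area formula: 2A = Σ (x_i·y_{i+1} − x_{i+1}·y_i), indices taken mod 6.
Σ = (48) + (48) + (42) + (64) + (90) + (88) = 380
Area = |Σ|/2 = 190.

190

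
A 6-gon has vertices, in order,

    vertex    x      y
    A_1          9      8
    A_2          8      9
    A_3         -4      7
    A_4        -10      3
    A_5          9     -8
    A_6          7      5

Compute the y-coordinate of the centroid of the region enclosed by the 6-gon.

479/249

Apply the surveyor's formula. First the cross-terms c_i = x_i·y_{i+1} − x_{i+1}·y_i:
  17, 92, 58, 53, 101, 11  ⇒  2A = 332, A = 166.
Then Σ (y_i + y_{i+1})·c_i = 1916, so ȳ = 1916 / (6·166) = 479/249.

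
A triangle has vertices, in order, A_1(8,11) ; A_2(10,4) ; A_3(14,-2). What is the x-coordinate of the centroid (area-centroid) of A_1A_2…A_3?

32/3

Apply the shoelace (surveyor's) formula. First the cross-terms c_i = x_i·y_{i+1} − x_{i+1}·y_i:
  -78, -76, 170  ⇒  2A = 16, A = 8.
Then Σ (x_i + x_{i+1})·c_i = 512, so x̄ = 512 / (6·8) = 32/3.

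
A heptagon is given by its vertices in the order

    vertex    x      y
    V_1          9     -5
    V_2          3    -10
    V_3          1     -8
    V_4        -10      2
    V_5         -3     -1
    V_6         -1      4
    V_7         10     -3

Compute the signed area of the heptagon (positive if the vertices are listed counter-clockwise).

-112

Apply Gauss's area formula: 2A = Σ (x_i·y_{i+1} − x_{i+1}·y_i), indices taken mod 7.
Σ = (-75) + (-14) + (-78) + (16) + (-13) + (-37) + (-23) = -224
Signed area = Σ/2 = -112 (negative ⇒ clockwise traversal).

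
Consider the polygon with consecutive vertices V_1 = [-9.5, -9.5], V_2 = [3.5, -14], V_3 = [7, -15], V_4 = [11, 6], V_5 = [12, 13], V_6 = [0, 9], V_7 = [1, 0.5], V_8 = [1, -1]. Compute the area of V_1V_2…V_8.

284.125

Apply Gauss's area formula: 2A = Σ (x_i·y_{i+1} − x_{i+1}·y_i), indices taken mod 8.
Σ = (166.25) + (45.5) + (207) + (71) + (108) + (-9) + (-1.5) + (-19) = 568.25
Area = |Σ|/2 = 284.125.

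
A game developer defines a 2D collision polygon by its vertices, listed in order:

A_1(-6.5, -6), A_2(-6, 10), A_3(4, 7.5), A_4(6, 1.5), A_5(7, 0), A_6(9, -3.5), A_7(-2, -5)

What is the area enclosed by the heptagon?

166.25

Σ = (-101) + (-85) + (-39) + (-10.5) + (-24.5) + (-52) + (-20.5) = -332.5
Area = |Σ|/2 = 166.25.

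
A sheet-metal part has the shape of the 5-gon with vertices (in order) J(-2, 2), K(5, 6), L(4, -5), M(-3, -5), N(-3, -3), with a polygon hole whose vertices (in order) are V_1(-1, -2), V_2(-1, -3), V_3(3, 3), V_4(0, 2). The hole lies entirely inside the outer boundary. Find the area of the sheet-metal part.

54.5

Outer boundary:
Apply Gauss's area formula: 2A = Σ (x_i·y_{i+1} − x_{i+1}·y_i), indices taken mod 5.
Σ = (-22) + (-49) + (-35) + (-6) + (-12) = -124
Area = |Σ|/2 = 62.
Hole:
Apply the surveyor's formula: 2A = Σ (x_i·y_{i+1} − x_{i+1}·y_i), indices taken mod 4.
Cross-terms: 1, 6, 6, 2  ⇒  Σ = 15
Area = |Σ|/2 = 7.5.
Net area = 62 − 7.5 = 54.5.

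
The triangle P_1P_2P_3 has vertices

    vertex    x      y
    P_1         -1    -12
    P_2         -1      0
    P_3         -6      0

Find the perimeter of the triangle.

|P_1P_2| = √((0)² + (12)²) = √144 = 12
|P_2P_3| = √((-5)² + (0)²) = √25 = 5
|P_3P_1| = √((5)² + (-12)²) = √169 = 13
Perimeter = 12 + 5 + 13 = 30.

30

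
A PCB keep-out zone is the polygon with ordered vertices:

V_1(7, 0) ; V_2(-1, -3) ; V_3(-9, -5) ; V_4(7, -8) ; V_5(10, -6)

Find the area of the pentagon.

Cross-terms: -21, -22, 107, 38, 42  ⇒  Σ = 144
Area = |Σ|/2 = 72.

72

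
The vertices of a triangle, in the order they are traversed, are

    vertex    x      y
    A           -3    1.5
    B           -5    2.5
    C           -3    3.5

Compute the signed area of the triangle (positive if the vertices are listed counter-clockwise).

-2

Apply the shoelace (surveyor's) formula: 2A = Σ (x_i·y_{i+1} − x_{i+1}·y_i), indices taken mod 3.
Σ = (0) + (-10) + (6) = -4
Signed area = Σ/2 = -2 (negative ⇒ clockwise traversal).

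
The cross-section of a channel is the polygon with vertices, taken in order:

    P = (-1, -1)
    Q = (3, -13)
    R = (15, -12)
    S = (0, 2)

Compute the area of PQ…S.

Σ = (16) + (159) + (30) + (2) = 207
Area = |Σ|/2 = 103.5.

103.5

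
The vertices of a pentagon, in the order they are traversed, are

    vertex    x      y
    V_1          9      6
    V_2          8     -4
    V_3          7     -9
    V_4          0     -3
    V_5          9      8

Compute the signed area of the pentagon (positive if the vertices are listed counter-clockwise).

-70

Cross-terms: -84, -44, -21, 27, -18  ⇒  Σ = -140
Signed area = Σ/2 = -70 (negative ⇒ clockwise traversal).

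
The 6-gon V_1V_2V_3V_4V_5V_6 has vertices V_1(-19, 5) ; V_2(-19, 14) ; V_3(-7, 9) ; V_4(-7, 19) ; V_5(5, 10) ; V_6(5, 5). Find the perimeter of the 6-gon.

|V_1V_2| = √((0)² + (9)²) = √81 = 9
|V_2V_3| = √((12)² + (-5)²) = √169 = 13
|V_3V_4| = √((0)² + (10)²) = √100 = 10
|V_4V_5| = √((12)² + (-9)²) = √225 = 15
|V_5V_6| = √((0)² + (-5)²) = √25 = 5
|V_6V_1| = √((-24)² + (0)²) = √576 = 24
Perimeter = 9 + 13 + 10 + 15 + 5 + 24 = 76.

76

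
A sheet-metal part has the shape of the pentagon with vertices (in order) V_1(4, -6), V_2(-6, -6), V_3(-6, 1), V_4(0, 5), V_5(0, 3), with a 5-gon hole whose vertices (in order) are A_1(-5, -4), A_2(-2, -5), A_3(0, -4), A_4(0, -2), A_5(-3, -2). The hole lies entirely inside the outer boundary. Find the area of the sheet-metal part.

61.5

Outer boundary:
Apply Gauss's area formula: 2A = Σ (x_i·y_{i+1} − x_{i+1}·y_i), indices taken mod 5.
V_1→V_2: (4)(-6) − (-6)(-6) = -60
V_2→V_3: (-6)(1) − (-6)(-6) = -42
V_3→V_4: (-6)(5) − (0)(1) = -30
V_4→V_5: (0)(3) − (0)(5) = 0
V_5→V_1: (0)(-6) − (4)(3) = -12
Σ = -144
Area = |Σ|/2 = 72.
Hole:
Apply the shoelace formula: 2A = Σ (x_i·y_{i+1} − x_{i+1}·y_i), indices taken mod 5.
Cross-terms: 17, 8, 0, -6, 2  ⇒  Σ = 21
Area = |Σ|/2 = 10.5.
Net area = 72 − 10.5 = 61.5.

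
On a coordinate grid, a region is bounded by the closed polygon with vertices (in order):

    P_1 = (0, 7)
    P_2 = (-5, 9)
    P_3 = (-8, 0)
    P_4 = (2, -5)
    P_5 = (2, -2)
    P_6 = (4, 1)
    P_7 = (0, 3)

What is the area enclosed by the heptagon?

Apply the shoelace formula: 2A = Σ (x_i·y_{i+1} − x_{i+1}·y_i), indices taken mod 7.
Σ = (35) + (72) + (40) + (6) + (10) + (12) + (0) = 175
Area = |Σ|/2 = 87.5.

87.5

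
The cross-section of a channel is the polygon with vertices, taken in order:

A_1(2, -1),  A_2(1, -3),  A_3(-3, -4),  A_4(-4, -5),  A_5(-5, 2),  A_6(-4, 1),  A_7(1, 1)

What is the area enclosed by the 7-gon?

Σ = (-5) + (-13) + (-1) + (-33) + (3) + (-5) + (-3) = -57
Area = |Σ|/2 = 28.5.

28.5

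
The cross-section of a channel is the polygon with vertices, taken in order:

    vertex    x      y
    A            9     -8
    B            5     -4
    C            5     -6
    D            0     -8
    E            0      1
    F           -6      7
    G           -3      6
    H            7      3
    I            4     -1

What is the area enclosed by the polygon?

74

Apply the shoelace formula: 2A = Σ (x_i·y_{i+1} − x_{i+1}·y_i), indices taken mod 9.
Σ = (4) + (-10) + (-40) + (0) + (6) + (-15) + (-51) + (-19) + (-23) = -148
Area = |Σ|/2 = 74.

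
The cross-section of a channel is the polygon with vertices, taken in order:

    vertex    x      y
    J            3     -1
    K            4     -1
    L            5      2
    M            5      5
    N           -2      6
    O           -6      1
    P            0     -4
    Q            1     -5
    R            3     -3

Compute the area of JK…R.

74.5

Apply the shoelace (surveyor's) formula: 2A = Σ (x_i·y_{i+1} − x_{i+1}·y_i), indices taken mod 9.
J→K: (3)(-1) − (4)(-1) = 1
K→L: (4)(2) − (5)(-1) = 13
L→M: (5)(5) − (5)(2) = 15
M→N: (5)(6) − (-2)(5) = 40
N→O: (-2)(1) − (-6)(6) = 34
O→P: (-6)(-4) − (0)(1) = 24
P→Q: (0)(-5) − (1)(-4) = 4
Q→R: (1)(-3) − (3)(-5) = 12
R→J: (3)(-1) − (3)(-3) = 6
Σ = 149
Area = |Σ|/2 = 74.5.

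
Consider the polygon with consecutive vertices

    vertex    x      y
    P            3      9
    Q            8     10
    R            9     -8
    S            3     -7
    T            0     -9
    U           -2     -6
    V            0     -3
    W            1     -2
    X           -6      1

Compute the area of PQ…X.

Apply the shoelace formula: 2A = Σ (x_i·y_{i+1} − x_{i+1}·y_i), indices taken mod 9.
Σ = (-42) + (-154) + (-39) + (-27) + (-18) + (6) + (3) + (-11) + (-57) = -339
Area = |Σ|/2 = 169.5.

169.5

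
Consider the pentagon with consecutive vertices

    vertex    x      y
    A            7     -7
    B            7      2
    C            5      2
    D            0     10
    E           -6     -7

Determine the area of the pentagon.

Cross-terms: 63, 4, 50, 60, 91  ⇒  Σ = 268
Area = |Σ|/2 = 134.

134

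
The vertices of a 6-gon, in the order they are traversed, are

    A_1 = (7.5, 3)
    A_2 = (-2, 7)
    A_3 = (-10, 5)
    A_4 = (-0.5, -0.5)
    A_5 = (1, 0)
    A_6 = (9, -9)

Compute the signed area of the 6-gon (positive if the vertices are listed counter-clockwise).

Σ = (58.5) + (60) + (7.5) + (0.5) + (-9) + (94.5) = 212
Signed area = Σ/2 = 106 (positive ⇒ counter-clockwise traversal).

106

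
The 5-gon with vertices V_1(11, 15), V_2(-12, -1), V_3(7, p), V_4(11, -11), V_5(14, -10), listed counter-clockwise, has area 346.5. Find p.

-10

Write out the shoelace sum; only the two edges meeting at V_3 involve p:
2·Area = [((-12)·p − 7·(-1)) + (7·(-11) − 11·p)] + 533
       = -23·p + 463 = 693
⇒ p = -10.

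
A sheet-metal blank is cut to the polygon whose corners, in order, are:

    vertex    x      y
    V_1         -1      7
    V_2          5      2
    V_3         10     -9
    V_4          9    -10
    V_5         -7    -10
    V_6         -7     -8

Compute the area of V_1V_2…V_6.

176

Apply the surveyor's formula: 2A = Σ (x_i·y_{i+1} − x_{i+1}·y_i), indices taken mod 6.
V_1→V_2: (-1)(2) − (5)(7) = -37
V_2→V_3: (5)(-9) − (10)(2) = -65
V_3→V_4: (10)(-10) − (9)(-9) = -19
V_4→V_5: (9)(-10) − (-7)(-10) = -160
V_5→V_6: (-7)(-8) − (-7)(-10) = -14
V_6→V_1: (-7)(7) − (-1)(-8) = -57
Σ = -352
Area = |Σ|/2 = 176.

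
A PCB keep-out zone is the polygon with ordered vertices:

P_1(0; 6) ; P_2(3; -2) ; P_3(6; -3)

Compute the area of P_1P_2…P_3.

10.5

Apply the shoelace formula: 2A = Σ (x_i·y_{i+1} − x_{i+1}·y_i), indices taken mod 3.
Σ = (-18) + (3) + (36) = 21
Area = |Σ|/2 = 10.5.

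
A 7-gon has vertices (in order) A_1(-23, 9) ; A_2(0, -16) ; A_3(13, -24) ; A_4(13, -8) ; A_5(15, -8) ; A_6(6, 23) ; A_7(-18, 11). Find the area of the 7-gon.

Apply the surveyor's formula: 2A = Σ (x_i·y_{i+1} − x_{i+1}·y_i), indices taken mod 7.
Σ = (368) + (208) + (208) + (16) + (393) + (480) + (91) = 1764
Area = |Σ|/2 = 882.

882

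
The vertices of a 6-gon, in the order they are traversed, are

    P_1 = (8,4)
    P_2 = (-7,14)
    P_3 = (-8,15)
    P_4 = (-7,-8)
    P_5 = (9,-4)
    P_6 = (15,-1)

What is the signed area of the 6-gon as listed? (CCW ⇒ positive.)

P_1→P_2: (8)(14) − (-7)(4) = 140
P_2→P_3: (-7)(15) − (-8)(14) = 7
P_3→P_4: (-8)(-8) − (-7)(15) = 169
P_4→P_5: (-7)(-4) − (9)(-8) = 100
P_5→P_6: (9)(-1) − (15)(-4) = 51
P_6→P_1: (15)(4) − (8)(-1) = 68
Σ = 535
Signed area = Σ/2 = 267.5 (positive ⇒ counter-clockwise traversal).

267.5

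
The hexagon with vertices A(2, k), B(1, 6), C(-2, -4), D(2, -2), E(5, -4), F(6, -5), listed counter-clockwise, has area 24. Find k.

The doubled signed area Σ (x_i y_{i+1} − x_{i+1} y_i) is linear in k.
With k=0 it equals 43; the coefficient of k is 5 (from the two edges through A).
So 5·k + 43 = 2·24 = 48 ⇒ k = 1.

1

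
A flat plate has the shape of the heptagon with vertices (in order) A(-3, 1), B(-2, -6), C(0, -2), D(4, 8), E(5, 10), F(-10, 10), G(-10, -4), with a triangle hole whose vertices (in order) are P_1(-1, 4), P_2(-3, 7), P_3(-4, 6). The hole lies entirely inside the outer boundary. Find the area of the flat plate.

Outer boundary:
A→B: (-3)(-6) − (-2)(1) = 20
B→C: (-2)(-2) − (0)(-6) = 4
C→D: (0)(8) − (4)(-2) = 8
D→E: (4)(10) − (5)(8) = 0
E→F: (5)(10) − (-10)(10) = 150
F→G: (-10)(-4) − (-10)(10) = 140
G→A: (-10)(1) − (-3)(-4) = -22
Σ = 300
Area = |Σ|/2 = 150.
Hole:
Apply the shoelace (surveyor's) formula: 2A = Σ (x_i·y_{i+1} − x_{i+1}·y_i), indices taken mod 3.
Σ = (5) + (10) + (-10) = 5
Area = |Σ|/2 = 2.5.
Net area = 150 − 2.5 = 147.5.

147.5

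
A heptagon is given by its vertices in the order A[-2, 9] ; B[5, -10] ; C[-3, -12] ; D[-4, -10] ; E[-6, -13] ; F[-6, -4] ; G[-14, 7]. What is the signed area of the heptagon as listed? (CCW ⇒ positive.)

-202.5

Apply the shoelace (surveyor's) formula: 2A = Σ (x_i·y_{i+1} − x_{i+1}·y_i), indices taken mod 7.
A→B: (-2)(-10) − (5)(9) = -25
B→C: (5)(-12) − (-3)(-10) = -90
C→D: (-3)(-10) − (-4)(-12) = -18
D→E: (-4)(-13) − (-6)(-10) = -8
E→F: (-6)(-4) − (-6)(-13) = -54
F→G: (-6)(7) − (-14)(-4) = -98
G→A: (-14)(9) − (-2)(7) = -112
Σ = -405
Signed area = Σ/2 = -202.5 (negative ⇒ clockwise traversal).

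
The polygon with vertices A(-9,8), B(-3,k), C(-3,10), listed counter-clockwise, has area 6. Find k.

Write out the shoelace sum; only the two edges meeting at B involve k:
2·Area = [((-9)·k − (-3)·8) + ((-3)·10 − (-3)·k)] + 66
       = -6·k + 60 = 12
⇒ k = 8.

8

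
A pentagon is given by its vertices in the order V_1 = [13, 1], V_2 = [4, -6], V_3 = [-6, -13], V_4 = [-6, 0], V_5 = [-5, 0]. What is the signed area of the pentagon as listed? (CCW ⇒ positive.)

-126.5

Apply the surveyor's formula: 2A = Σ (x_i·y_{i+1} − x_{i+1}·y_i), indices taken mod 5.
Cross-terms: -82, -88, -78, 0, -5  ⇒  Σ = -253
Signed area = Σ/2 = -126.5 (negative ⇒ clockwise traversal).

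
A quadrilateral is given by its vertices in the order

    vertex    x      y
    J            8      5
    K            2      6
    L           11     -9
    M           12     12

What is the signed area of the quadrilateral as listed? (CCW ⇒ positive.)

Apply the surveyor's formula: 2A = Σ (x_i·y_{i+1} − x_{i+1}·y_i), indices taken mod 4.
Σ = (38) + (-84) + (240) + (-36) = 158
Signed area = Σ/2 = 79 (positive ⇒ counter-clockwise traversal).

79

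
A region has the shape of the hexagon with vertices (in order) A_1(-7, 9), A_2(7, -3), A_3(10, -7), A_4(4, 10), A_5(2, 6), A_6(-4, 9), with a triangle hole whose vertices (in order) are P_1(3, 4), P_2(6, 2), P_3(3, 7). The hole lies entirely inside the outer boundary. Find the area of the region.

65.5

Outer boundary:
Cross-terms: -42, -19, 128, 4, 42, 27  ⇒  Σ = 140
Area = |Σ|/2 = 70.
Hole:
Apply the shoelace (surveyor's) formula: 2A = Σ (x_i·y_{i+1} − x_{i+1}·y_i), indices taken mod 3.
Σ = (-18) + (36) + (-9) = 9
Area = |Σ|/2 = 4.5.
Net area = 70 − 4.5 = 65.5.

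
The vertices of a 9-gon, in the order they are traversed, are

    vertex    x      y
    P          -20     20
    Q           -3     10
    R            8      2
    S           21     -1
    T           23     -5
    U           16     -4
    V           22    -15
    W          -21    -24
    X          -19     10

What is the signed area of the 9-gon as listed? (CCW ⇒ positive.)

-1105.5

Cross-terms: -140, -86, -50, -82, -12, -152, -843, -666, -180  ⇒  Σ = -2211
Signed area = Σ/2 = -1105.5 (negative ⇒ clockwise traversal).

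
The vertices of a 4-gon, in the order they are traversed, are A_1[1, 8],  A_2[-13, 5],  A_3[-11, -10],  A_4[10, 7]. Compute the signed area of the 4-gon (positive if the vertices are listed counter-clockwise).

195

Σ = (109) + (185) + (23) + (73) = 390
Signed area = Σ/2 = 195 (positive ⇒ counter-clockwise traversal).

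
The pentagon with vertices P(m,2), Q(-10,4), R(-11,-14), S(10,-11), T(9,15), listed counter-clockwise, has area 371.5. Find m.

Write out the shoelace sum; only the two edges meeting at P involve m:
2·Area = [(9·2 − m·15) + (m·4 − (-10)·2)] + 694
       = -11·m + 732 = 743
⇒ m = -1.

-1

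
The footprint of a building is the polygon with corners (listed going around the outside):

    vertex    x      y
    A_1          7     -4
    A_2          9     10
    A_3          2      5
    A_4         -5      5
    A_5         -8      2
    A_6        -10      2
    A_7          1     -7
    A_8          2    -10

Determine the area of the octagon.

Cross-terms: 106, 25, 35, 30, 4, 68, 4, 62  ⇒  Σ = 334
Area = |Σ|/2 = 167.

167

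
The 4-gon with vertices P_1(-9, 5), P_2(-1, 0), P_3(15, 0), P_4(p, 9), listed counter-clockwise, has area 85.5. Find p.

The doubled signed area Σ (x_i y_{i+1} − x_{i+1} y_i) is linear in p.
With p=0 it equals 221; the coefficient of p is 5 (from the two edges through P_4).
So 5·p + 221 = 2·85.5 = 171 ⇒ p = -10.

-10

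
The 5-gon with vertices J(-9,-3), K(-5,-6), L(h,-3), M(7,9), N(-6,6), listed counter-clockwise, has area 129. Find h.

1

Write out the shoelace sum; only the two edges meeting at L involve h:
2·Area = [((-5)·(-3) − h·(-6)) + (h·9 − 7·(-3))] + 207
       = 15·h + 243 = 258
⇒ h = 1.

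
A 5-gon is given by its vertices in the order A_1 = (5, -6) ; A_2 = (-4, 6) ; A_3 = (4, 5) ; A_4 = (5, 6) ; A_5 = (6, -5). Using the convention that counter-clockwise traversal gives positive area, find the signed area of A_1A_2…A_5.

Apply the shoelace formula: 2A = Σ (x_i·y_{i+1} − x_{i+1}·y_i), indices taken mod 5.
Σ = (6) + (-44) + (-1) + (-61) + (-11) = -111
Signed area = Σ/2 = -55.5 (negative ⇒ clockwise traversal).

-55.5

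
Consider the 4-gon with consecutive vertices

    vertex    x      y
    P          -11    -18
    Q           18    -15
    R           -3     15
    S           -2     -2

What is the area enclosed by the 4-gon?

382

Σ = (489) + (225) + (36) + (14) = 764
Area = |Σ|/2 = 382.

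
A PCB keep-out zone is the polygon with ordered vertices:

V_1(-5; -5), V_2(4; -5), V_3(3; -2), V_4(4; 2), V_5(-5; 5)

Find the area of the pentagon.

Apply Gauss's area formula: 2A = Σ (x_i·y_{i+1} − x_{i+1}·y_i), indices taken mod 5.
V_1→V_2: (-5)(-5) − (4)(-5) = 45
V_2→V_3: (4)(-2) − (3)(-5) = 7
V_3→V_4: (3)(2) − (4)(-2) = 14
V_4→V_5: (4)(5) − (-5)(2) = 30
V_5→V_1: (-5)(-5) − (-5)(5) = 50
Σ = 146
Area = |Σ|/2 = 73.

73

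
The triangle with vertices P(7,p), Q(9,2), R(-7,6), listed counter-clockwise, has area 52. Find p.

-4

The doubled signed area Σ (x_i y_{i+1} − x_{i+1} y_i) is linear in p.
With p=0 it equals 40; the coefficient of p is -16 (from the two edges through P).
So -16·p + 40 = 2·52 = 104 ⇒ p = -4.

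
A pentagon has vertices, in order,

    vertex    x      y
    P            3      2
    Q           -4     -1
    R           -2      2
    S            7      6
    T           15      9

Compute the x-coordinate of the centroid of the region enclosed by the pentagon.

41/11

Apply Gauss's area formula. First the cross-terms c_i = x_i·y_{i+1} − x_{i+1}·y_i:
  5, -10, -26, -27, 3  ⇒  2A = -55, A = -27.5.
Then Σ (x_i + x_{i+1})·c_i = -615, so x̄ = -615 / (6·(-27.5)) = 41/11.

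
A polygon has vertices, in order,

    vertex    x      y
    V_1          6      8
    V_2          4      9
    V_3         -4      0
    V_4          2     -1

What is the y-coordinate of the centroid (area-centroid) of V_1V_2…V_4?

212/63

Apply Gauss's area formula. First the cross-terms c_i = x_i·y_{i+1} − x_{i+1}·y_i:
  22, 36, 4, 22  ⇒  2A = 84, A = 42.
Then Σ (y_i + y_{i+1})·c_i = 848, so ȳ = 848 / (6·42) = 212/63.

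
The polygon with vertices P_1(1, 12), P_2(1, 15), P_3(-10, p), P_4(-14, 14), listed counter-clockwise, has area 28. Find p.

15

Write out the shoelace sum; only the two edges meeting at P_3 involve p:
2·Area = [(1·p − (-10)·15) + ((-10)·14 − (-14)·p)] + -179
       = 15·p + -169 = 56
⇒ p = 15.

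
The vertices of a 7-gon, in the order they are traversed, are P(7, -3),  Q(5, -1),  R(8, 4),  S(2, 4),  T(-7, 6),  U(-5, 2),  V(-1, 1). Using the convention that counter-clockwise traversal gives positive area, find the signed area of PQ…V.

54.5

Apply the surveyor's formula: 2A = Σ (x_i·y_{i+1} − x_{i+1}·y_i), indices taken mod 7.
P→Q: (7)(-1) − (5)(-3) = 8
Q→R: (5)(4) − (8)(-1) = 28
R→S: (8)(4) − (2)(4) = 24
S→T: (2)(6) − (-7)(4) = 40
T→U: (-7)(2) − (-5)(6) = 16
U→V: (-5)(1) − (-1)(2) = -3
V→P: (-1)(-3) − (7)(1) = -4
Σ = 109
Signed area = Σ/2 = 54.5 (positive ⇒ counter-clockwise traversal).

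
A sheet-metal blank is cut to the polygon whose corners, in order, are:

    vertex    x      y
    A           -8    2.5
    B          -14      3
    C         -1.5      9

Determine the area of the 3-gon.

21.125

Apply the surveyor's formula: 2A = Σ (x_i·y_{i+1} − x_{i+1}·y_i), indices taken mod 3.
Σ = (11) + (-121.5) + (68.25) = -42.25
Area = |Σ|/2 = 21.125.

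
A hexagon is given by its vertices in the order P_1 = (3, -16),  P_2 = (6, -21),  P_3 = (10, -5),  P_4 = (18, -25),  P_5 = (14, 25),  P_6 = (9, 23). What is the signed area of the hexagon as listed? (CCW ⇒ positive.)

Apply the shoelace (surveyor's) formula: 2A = Σ (x_i·y_{i+1} − x_{i+1}·y_i), indices taken mod 6.
Cross-terms: 33, 180, -160, 800, 97, -213  ⇒  Σ = 737
Signed area = Σ/2 = 368.5 (positive ⇒ counter-clockwise traversal).

368.5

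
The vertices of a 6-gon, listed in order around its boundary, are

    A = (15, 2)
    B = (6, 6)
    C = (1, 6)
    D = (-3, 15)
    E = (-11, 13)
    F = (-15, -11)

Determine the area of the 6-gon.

A→B: (15)(6) − (6)(2) = 78
B→C: (6)(6) − (1)(6) = 30
C→D: (1)(15) − (-3)(6) = 33
D→E: (-3)(13) − (-11)(15) = 126
E→F: (-11)(-11) − (-15)(13) = 316
F→A: (-15)(2) − (15)(-11) = 135
Σ = 718
Area = |Σ|/2 = 359.

359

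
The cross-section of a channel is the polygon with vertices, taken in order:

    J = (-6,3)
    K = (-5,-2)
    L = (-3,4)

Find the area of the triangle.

Apply the surveyor's formula: 2A = Σ (x_i·y_{i+1} − x_{i+1}·y_i), indices taken mod 3.
J→K: (-6)(-2) − (-5)(3) = 27
K→L: (-5)(4) − (-3)(-2) = -26
L→J: (-3)(3) − (-6)(4) = 15
Σ = 16
Area = |Σ|/2 = 8.

8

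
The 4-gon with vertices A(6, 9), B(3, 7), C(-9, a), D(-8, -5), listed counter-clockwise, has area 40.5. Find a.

Write out the shoelace sum; only the two edges meeting at C involve a:
2·Area = [(3·a − (-9)·7) + ((-9)·(-5) − (-8)·a)] + -27
       = 11·a + 81 = 81
⇒ a = 0.

0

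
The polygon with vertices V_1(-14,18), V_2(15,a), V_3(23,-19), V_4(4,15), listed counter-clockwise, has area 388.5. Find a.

-17

The doubled signed area Σ (x_i y_{i+1} − x_{i+1} y_i) is linear in a.
With a=0 it equals 148; the coefficient of a is -37 (from the two edges through V_2).
So -37·a + 148 = 2·388.5 = 777 ⇒ a = -17.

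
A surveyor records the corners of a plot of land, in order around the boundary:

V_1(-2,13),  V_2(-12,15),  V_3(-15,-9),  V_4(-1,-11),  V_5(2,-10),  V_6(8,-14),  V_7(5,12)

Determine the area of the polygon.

Apply the surveyor's formula: 2A = Σ (x_i·y_{i+1} − x_{i+1}·y_i), indices taken mod 7.
Cross-terms: 126, 333, 156, 32, 52, 166, 89  ⇒  Σ = 954
Area = |Σ|/2 = 477.

477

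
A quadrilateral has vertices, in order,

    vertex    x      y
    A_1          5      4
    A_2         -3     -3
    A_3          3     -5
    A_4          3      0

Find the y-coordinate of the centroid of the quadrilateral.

Apply Gauss's area formula. First the cross-terms c_i = x_i·y_{i+1} − x_{i+1}·y_i:
  -3, 24, 15, 12  ⇒  2A = 48, A = 24.
Then Σ (y_i + y_{i+1})·c_i = -222, so ȳ = -222 / (6·24) = -37/24.

-37/24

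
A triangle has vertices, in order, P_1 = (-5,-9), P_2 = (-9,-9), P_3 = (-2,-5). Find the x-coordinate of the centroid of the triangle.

Apply the shoelace formula. First the cross-terms c_i = x_i·y_{i+1} − x_{i+1}·y_i:
  -36, 27, -7  ⇒  2A = -16, A = -8.
Then Σ (x_i + x_{i+1})·c_i = 256, so x̄ = 256 / (6·(-8)) = -16/3.

-16/3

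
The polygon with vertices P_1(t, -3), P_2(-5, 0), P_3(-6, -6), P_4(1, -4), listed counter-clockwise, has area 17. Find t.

-2

Write out the shoelace sum; only the two edges meeting at P_1 involve t:
2·Area = [(1·(-3) − t·(-4)) + (t·0 − (-5)·(-3))] + 60
       = 4·t + 42 = 34
⇒ t = -2.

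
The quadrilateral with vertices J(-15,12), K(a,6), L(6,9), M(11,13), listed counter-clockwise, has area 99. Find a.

The doubled signed area Σ (x_i y_{i+1} − x_{i+1} y_i) is linear in a.
With a=0 it equals 180; the coefficient of a is -3 (from the two edges through K).
So -3·a + 180 = 2·99 = 198 ⇒ a = -6.

-6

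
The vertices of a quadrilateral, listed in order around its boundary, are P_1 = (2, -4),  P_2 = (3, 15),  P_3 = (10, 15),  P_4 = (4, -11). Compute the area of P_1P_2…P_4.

Σ = (42) + (-105) + (-170) + (6) = -227
Area = |Σ|/2 = 113.5.

113.5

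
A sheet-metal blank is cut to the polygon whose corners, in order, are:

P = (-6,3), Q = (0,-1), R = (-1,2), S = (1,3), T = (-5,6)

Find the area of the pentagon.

Apply the shoelace (surveyor's) formula: 2A = Σ (x_i·y_{i+1} − x_{i+1}·y_i), indices taken mod 5.
P→Q: (-6)(-1) − (0)(3) = 6
Q→R: (0)(2) − (-1)(-1) = -1
R→S: (-1)(3) − (1)(2) = -5
S→T: (1)(6) − (-5)(3) = 21
T→P: (-5)(3) − (-6)(6) = 21
Σ = 42
Area = |Σ|/2 = 21.

21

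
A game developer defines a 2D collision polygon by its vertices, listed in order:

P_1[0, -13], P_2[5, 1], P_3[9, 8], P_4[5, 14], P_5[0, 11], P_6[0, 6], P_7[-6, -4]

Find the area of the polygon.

175.5

Apply Gauss's area formula: 2A = Σ (x_i·y_{i+1} − x_{i+1}·y_i), indices taken mod 7.
Σ = (65) + (31) + (86) + (55) + (0) + (36) + (78) = 351
Area = |Σ|/2 = 175.5.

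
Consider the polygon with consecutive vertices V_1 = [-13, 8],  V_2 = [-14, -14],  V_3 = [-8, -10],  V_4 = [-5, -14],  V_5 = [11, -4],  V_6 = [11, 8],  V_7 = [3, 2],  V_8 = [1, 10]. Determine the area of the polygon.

427

Apply Gauss's area formula: 2A = Σ (x_i·y_{i+1} − x_{i+1}·y_i), indices taken mod 8.
Cross-terms: 294, 28, 62, 174, 132, -2, 28, 138  ⇒  Σ = 854
Area = |Σ|/2 = 427.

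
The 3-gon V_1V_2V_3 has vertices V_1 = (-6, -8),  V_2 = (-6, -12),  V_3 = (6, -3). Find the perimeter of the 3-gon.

32

|V_1V_2| = √((0)² + (-4)²) = √16 = 4
|V_2V_3| = √((12)² + (9)²) = √225 = 15
|V_3V_1| = √((-12)² + (-5)²) = √169 = 13
Perimeter = 4 + 15 + 13 = 32.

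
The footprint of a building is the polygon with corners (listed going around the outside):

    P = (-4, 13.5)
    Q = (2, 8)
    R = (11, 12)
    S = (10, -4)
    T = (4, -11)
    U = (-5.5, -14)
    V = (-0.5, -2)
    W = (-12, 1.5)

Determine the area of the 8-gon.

Apply Gauss's area formula: 2A = Σ (x_i·y_{i+1} − x_{i+1}·y_i), indices taken mod 8.
Σ = (-59) + (-64) + (-164) + (-94) + (-116.5) + (4) + (-24.75) + (-156) = -674.25
Area = |Σ|/2 = 337.125.

337.125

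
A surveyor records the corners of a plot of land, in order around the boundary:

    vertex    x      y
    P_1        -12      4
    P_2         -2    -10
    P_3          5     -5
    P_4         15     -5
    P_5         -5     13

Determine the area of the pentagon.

272

Apply the shoelace formula: 2A = Σ (x_i·y_{i+1} − x_{i+1}·y_i), indices taken mod 5.
Cross-terms: 128, 60, 50, 170, 136  ⇒  Σ = 544
Area = |Σ|/2 = 272.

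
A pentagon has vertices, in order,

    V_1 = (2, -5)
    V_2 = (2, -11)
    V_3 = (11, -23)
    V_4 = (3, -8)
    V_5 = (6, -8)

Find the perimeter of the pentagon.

|V_1V_2| = √((0)² + (-6)²) = √36 = 6
|V_2V_3| = √((9)² + (-12)²) = √225 = 15
|V_3V_4| = √((-8)² + (15)²) = √289 = 17
|V_4V_5| = √((3)² + (0)²) = √9 = 3
|V_5V_1| = √((-4)² + (3)²) = √25 = 5
Perimeter = 6 + 15 + 17 + 3 + 5 = 46.

46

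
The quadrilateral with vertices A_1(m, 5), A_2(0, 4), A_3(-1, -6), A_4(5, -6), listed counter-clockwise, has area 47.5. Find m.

The doubled signed area Σ (x_i y_{i+1} − x_{i+1} y_i) is linear in m.
With m=0 it equals 65; the coefficient of m is 10 (from the two edges through A_1).
So 10·m + 65 = 2·47.5 = 95 ⇒ m = 3.

3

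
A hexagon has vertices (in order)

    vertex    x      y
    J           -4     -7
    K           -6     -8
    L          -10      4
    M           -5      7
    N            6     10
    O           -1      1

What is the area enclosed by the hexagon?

Apply the shoelace (surveyor's) formula: 2A = Σ (x_i·y_{i+1} − x_{i+1}·y_i), indices taken mod 6.
Σ = (-10) + (-104) + (-50) + (-92) + (16) + (11) = -229
Area = |Σ|/2 = 114.5.

114.5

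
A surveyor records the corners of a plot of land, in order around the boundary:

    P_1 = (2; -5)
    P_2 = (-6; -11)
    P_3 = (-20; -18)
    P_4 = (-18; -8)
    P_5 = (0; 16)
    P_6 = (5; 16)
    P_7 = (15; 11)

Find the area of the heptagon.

P_1→P_2: (2)(-11) − (-6)(-5) = -52
P_2→P_3: (-6)(-18) − (-20)(-11) = -112
P_3→P_4: (-20)(-8) − (-18)(-18) = -164
P_4→P_5: (-18)(16) − (0)(-8) = -288
P_5→P_6: (0)(16) − (5)(16) = -80
P_6→P_7: (5)(11) − (15)(16) = -185
P_7→P_1: (15)(-5) − (2)(11) = -97
Σ = -978
Area = |Σ|/2 = 489.

489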